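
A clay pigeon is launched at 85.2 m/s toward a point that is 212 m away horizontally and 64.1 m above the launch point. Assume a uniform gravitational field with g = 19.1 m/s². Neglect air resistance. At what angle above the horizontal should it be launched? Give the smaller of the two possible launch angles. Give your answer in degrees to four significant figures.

36.12°

Trajectory: y = x tanθ − g x² (1 + tan²θ)/(2v₀²). With x = 212, y = 64.1, v₀ = 85.2, g = 19.1:
59.13 tan²θ − 212 tanθ + (123.2) = 0.
tanθ = [212 ± √(212² − 4 × 59.13 × (123.2))] / (2 × 59.13) = (212 ± 125.7) / 118.3, giving tanθ = 0.7298 or 2.856.
θ = 36.12° or 70.70°; the smaller is 36.12°.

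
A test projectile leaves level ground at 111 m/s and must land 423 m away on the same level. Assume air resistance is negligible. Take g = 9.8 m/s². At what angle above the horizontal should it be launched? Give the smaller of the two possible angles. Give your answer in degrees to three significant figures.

R = v₀² sin 2θ / g gives sin 2θ = gR/v₀² = 9.80·423/111² = 0.3364.
2θ = 19.66° or 180° − 19.66° = 160.3°, so θ = 9.830° or 80.17°.
The smaller angle is 9.830°.

9.83°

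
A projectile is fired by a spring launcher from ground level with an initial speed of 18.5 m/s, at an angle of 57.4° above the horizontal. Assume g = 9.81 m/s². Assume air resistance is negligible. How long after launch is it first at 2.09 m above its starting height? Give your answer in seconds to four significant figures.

Components: vₓ = 18.50 cos 57.4° = 9.967 m/s, v_y0 = 18.50 sin 57.4° = 15.59 m/s.
Require v_y0 t − ½ g t² = 2.09, i.e. 4.905 t² − 15.59 t + 2.09 = 0.
Quadratic formula: t = (15.59 ± √201.90) / 9.81 = (15.59 ± 14.21) / 9.81 → t = 0.1403 s or 3.037 s.
The first (ascending) time is 0.1403 s.

0.1403 s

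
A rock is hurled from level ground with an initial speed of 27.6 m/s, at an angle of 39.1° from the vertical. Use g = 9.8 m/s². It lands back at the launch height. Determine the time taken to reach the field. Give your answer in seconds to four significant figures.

Horizontal component vₓ = 27.60 sin 39.1° = 17.41 m/s; vertical v_y0 = 27.60 cos 39.1° = 21.42 m/s.
Time of flight on level ground: T = 2 v_y0 / g = 2 × 21.42 / 9.80 = 4.371 s.

4.371 s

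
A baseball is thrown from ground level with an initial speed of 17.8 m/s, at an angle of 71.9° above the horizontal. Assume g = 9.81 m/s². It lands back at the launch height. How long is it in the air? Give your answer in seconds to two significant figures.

3.4 s

vₓ = 17.80 cos 71.9° = 5.530 m/s; v_y0 = 17.80 sin 71.9° = 16.92 m/s.
Landing at launch height ⇒ T = 2 v_y0 / g = 2 × 16.92 / 9.81 = 3.449 s.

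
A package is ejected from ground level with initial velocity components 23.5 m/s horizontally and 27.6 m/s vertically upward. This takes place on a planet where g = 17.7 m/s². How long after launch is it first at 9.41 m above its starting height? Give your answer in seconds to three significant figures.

Height y(t) = 27.60 t − 8.850 t² = 9.41 gives 8.850 t² − 27.60 t + 9.41 = 0.
Quadratic formula: t = (27.60 ± √428.65) / 17.7 = (27.60 ± 20.70) / 17.7 → t = 0.3896 s or 2.729 s.
The first (ascending) time is 0.3896 s.

0.390 s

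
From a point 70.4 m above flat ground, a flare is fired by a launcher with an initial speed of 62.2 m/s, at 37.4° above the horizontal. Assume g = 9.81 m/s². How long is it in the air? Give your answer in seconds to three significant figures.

Horizontal component vₓ = 62.20 cos 37.4° = 49.41 m/s; vertical v_y0 = 62.20 sin 37.4° = 37.78 m/s.
Vertical motion (up positive, ground at y = 0): 4.905 t² − (37.78) t − 70.4 = 0, so t = (37.78 + √(37.78² + 2·9.81·70.4)) / 9.81 = (37.78 + 53.00) / 9.81 = 9.253 s.

9.25 s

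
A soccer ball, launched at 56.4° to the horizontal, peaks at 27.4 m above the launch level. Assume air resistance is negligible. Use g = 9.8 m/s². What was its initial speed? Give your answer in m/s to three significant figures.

At the peak v_y = 0, so v_y0 = √(2gH) = √(2 × 9.80 × 27.4) = 23.17 m/s.
v_y0 = v₀ sin θ ⇒ v₀ = 23.17 / sin 56.4° = 27.82 m/s.

27.8 m/s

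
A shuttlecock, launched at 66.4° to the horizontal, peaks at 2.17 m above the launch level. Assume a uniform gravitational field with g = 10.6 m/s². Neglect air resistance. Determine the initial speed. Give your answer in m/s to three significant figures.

7.40 m/s

At the peak v_y = 0, so v_y0 = √(2gH) = √(2 × 10.6 × 2.17) = 6.783 m/s.
v_y0 = v₀ sin θ ⇒ v₀ = 6.783 / sin 66.4° = 7.402 m/s.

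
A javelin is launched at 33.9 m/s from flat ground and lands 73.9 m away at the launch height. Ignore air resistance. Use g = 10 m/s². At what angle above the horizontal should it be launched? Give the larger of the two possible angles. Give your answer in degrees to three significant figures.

70.0°

R = v₀² sin 2θ / g gives sin 2θ = gR/v₀² = 10.0·73.9/33.9² = 0.6431.
2θ = 40.02° or 180° − 40.02° = 140.0°, so θ = 20.01° or 69.99°.
The larger angle is 69.99°.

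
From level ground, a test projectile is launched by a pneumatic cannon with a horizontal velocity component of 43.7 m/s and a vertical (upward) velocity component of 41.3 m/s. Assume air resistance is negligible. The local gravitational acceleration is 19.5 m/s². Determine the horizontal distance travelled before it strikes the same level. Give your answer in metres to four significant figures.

185.1 m

Time aloft: T = 2 v_y0 / g = 2 × 41.30 / 19.5 = 4.236 s.
Range: R = vₓ T = 43.70 × 4.236 = 185.1 m.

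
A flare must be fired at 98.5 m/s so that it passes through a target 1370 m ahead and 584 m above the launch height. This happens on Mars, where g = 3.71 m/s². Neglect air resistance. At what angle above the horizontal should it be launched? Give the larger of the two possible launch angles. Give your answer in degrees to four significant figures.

71.08°

Trajectory: y = x tanθ − g x² (1 + tan²θ)/(2v₀²). With x = 1370, y = 584, v₀ = 98.5, g = 3.71:
358.8 tan²θ − 1370 tanθ + (942.8) = 0.
tanθ = [1370 ± √(1370² − 4 × 358.8 × (942.8))] / (2 × 358.8) = (1370 ± 723.6) / 717.7, giving tanθ = 0.9007 or 2.917.
θ = 42.01° or 71.08°; the larger is 71.08°.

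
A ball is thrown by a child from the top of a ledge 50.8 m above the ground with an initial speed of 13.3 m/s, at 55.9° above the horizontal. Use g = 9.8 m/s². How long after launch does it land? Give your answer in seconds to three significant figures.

4.53 s

Resolve: vₓ = 13.30 cos 55.9° = 7.456 m/s and v_y0 = 13.30 sin 55.9° = 11.01 m/s.
Vertical motion (up positive, ground at y = 0): 4.900 t² − (11.01) t − 50.8 = 0, so t = (11.01 + √(11.01² + 2·9.80·50.8)) / 9.80 = (11.01 + 33.42) / 9.80 = 4.534 s.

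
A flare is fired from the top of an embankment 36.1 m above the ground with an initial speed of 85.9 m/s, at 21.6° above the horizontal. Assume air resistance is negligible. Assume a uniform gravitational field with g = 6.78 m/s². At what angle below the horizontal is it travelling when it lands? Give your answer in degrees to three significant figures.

25.8°

Components: vₓ = 85.90 cos 21.6° = 79.87 m/s, v_y0 = 85.90 sin 21.6° = 31.62 m/s.
The projectile lands when y = 36.1 + (31.62) t − ½·6.78·t² = 0. Positive root: t = (31.62 + √(31.62² + 2·6.78·36.1)) / 6.78 = (31.62 + 38.59) / 6.78 = 10.36 s.
At impact: v_y = v_y0 − g t = −38.59 m/s; vₓ = 79.87 m/s.
Angle below horizontal: arctan(|v_y|/vₓ) = arctan(38.59/79.87) = 25.79°.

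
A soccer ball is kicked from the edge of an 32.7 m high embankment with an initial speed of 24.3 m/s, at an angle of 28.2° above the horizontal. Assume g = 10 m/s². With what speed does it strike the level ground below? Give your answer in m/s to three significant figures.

vₓ = 24.30 cos 28.2° = 21.42 m/s; v_y0 = 24.30 sin 28.2° = 11.48 m/s.
With up positive and y = 0 at the ground: y(t) = 32.7 + (11.48) t − 5.000 t². Setting y = 0 and taking the positive root: t = [11.48 + √(11.48² + 2·10.0·32.7)] / 10.0 = (11.48 + 28.03) / 10.0 = 3.952 s.
Vertical velocity at impact: v_y = v_y0 − g t = 11.48 − 10.0 × 3.952 = −28.03 m/s.
Speed: |v| = √(vₓ² + v_y²) = √(21.42² + 28.03²) = 35.28 m/s.

35.3 m/s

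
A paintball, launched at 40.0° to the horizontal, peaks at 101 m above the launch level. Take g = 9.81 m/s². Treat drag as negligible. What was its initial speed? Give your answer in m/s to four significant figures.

At the peak v_y = 0, so v_y0 = √(2gH) = √(2 × 9.81 × 101) = 44.52 m/s.
v_y0 = v₀ sin θ ⇒ v₀ = 44.52 / sin 40.0° = 69.25 m/s.

69.25 m/s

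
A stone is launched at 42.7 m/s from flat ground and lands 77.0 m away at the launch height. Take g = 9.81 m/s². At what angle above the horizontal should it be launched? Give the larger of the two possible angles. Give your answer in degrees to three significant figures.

Level-ground range R = v₀² sin(2θ)/g ⇒ sin(2θ) = gR/v₀² = 9.81 × 77.0 / 42.7² = 0.4143.
2θ = 24.47° or 180° − 24.47° = 155.5°, so θ = 12.24° or 77.76°.
The larger angle is 77.76°.

77.8°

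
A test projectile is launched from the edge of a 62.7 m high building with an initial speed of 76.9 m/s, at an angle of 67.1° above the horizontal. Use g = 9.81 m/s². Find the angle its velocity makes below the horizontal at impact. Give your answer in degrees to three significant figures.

69.3°

Horizontal component vₓ = 76.90 cos 67.1° = 29.92 m/s; vertical v_y0 = 76.90 sin 67.1° = 70.84 m/s.
With up positive and y = 0 at the ground: y(t) = 62.7 + (70.84) t − 4.905 t². Setting y = 0 and taking the positive root: t = [70.84 + √(70.84² + 2·9.81·62.7)] / 9.81 = (70.84 + 79.05) / 9.81 = 15.28 s.
At impact: v_y = v_y0 − g t = −79.05 m/s; vₓ = 29.92 m/s.
Angle below horizontal: arctan(|v_y|/vₓ) = arctan(79.05/29.92) = 69.27°.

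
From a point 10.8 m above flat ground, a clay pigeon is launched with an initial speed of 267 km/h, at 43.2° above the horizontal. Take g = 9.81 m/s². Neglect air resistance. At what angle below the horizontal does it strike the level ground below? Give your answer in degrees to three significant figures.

Convert: 267 km/h = 267/3.6 = 74.17 m/s.
Resolve: vₓ = 74.17 cos 43.2° = 54.07 m/s and v_y0 = 74.17 sin 43.2° = 50.77 m/s.
The projectile lands when y = 10.8 + (50.77) t − ½·9.81·t² = 0. Positive root: t = (50.77 + √(50.77² + 2·9.81·10.8)) / 9.81 = (50.77 + 52.82) / 9.81 = 10.56 s.
At impact: v_y = v_y0 − g t = −52.82 m/s; vₓ = 54.07 m/s.
Angle below horizontal: arctan(|v_y|/vₓ) = arctan(52.82/54.07) = 44.33°.

44.3°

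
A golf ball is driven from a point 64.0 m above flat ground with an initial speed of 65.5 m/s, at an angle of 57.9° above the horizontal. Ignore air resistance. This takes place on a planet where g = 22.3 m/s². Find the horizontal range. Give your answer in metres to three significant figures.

207 m

Components: vₓ = 65.50 cos 57.9° = 34.81 m/s, v_y0 = 65.50 sin 57.9° = 55.49 m/s.
The projectile lands when y = 64.0 + (55.49) t − ½·22.3·t² = 0. Positive root: t = (55.49 + √(55.49² + 2·22.3·64.0)) / 22.3 = (55.49 + 77.03) / 22.3 = 5.942 s.
Horizontal distance: R = vₓ t = 34.81 × 5.942 = 206.8 m.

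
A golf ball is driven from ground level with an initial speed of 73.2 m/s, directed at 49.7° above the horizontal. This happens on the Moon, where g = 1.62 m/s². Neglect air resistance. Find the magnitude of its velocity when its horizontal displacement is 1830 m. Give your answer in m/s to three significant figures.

47.8 m/s

Horizontal component vₓ = 73.20 cos 49.7° = 47.35 m/s; vertical v_y0 = 73.20 sin 49.7° = 55.83 m/s.
Time to reach x = 1830 m: t = x/vₓ = 1830/47.35 = 38.65 s.
Vertical velocity there: v_y = v_y0 − g t = 55.83 − 1.62 × 38.65 = −6.790 m/s.
Speed: √(vₓ² + v_y²) = √(47.35² + 6.790²) = 47.83 m/s.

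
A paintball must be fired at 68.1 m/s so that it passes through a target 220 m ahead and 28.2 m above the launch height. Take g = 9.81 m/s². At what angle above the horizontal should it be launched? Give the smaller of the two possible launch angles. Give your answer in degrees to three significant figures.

21.7°

Trajectory: y = x tanθ − g x² (1 + tan²θ)/(2v₀²). With x = 220, y = 28.2, v₀ = 68.1, g = 9.81:
51.19 tan²θ − 220 tanθ + (79.39) = 0.
tanθ = [220 ± √(220² − 4 × 51.19 × (79.39))] / (2 × 51.19) = (220 ± 179.3) / 102.4, giving tanθ = 0.3977 or 3.900.
θ = 21.69° or 75.62°; the smaller is 21.69°.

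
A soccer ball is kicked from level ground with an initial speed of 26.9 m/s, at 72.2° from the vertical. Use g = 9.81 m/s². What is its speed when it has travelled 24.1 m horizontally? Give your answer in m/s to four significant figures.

Components: vₓ = 26.90 sin 72.2° = 25.61 m/s, v_y0 = 26.90 cos 72.2° = 8.223 m/s.
At x = 24.1 m, t = x/vₓ = 24.1/25.61 = 0.9410 s.
Vertical velocity there: v_y = v_y0 − g t = 8.223 − 9.81 × 0.9410 = −1.008 m/s.
Speed: √(vₓ² + v_y²) = √(25.61² + 1.008²) = 25.63 m/s.

25.63 m/s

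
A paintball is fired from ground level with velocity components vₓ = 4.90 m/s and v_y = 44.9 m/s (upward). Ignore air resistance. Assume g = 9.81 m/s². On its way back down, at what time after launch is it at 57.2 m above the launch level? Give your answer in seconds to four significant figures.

Require v_y0 t − ½ g t² = 57.2, i.e. 4.905 t² − 44.90 t + 57.2 = 0.
t = [44.90 ± √(44.90² − 2·9.81·57.2)] / 9.81 = (44.90 ± 29.90) / 9.81, so t = 1.530 s or t = 7.624 s.
The descending-branch root is 7.624 s.

7.624 s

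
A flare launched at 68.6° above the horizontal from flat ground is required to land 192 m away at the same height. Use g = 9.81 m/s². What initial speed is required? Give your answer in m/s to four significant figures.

Level-ground range: R = v₀² sin(2θ)/g, so v₀ = √(gR / sin 2θ).
v₀ = √(9.81 × 192 / sin 137.2°) = √(1884 / 0.6794) = √2772.2 = 52.65 m/s.

52.65 m/s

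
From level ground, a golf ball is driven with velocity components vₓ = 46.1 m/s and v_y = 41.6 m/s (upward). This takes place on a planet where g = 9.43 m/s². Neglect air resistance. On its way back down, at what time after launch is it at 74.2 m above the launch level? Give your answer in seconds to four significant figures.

Require v_y0 t − ½ g t² = 74.2, i.e. 4.715 t² − 41.60 t + 74.2 = 0.
t = [41.60 ± √(41.60² − 2·9.43·74.2)] / 9.43 = (41.60 ± 18.20) / 9.43, so t = 2.482 s or t = 6.341 s.
The descending-branch root is 6.341 s.

6.341 s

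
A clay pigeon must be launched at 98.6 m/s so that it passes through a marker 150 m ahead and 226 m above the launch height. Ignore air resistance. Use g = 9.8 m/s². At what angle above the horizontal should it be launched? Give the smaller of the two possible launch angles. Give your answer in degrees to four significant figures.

61.44°

Trajectory: y = x tanθ − g x² (1 + tan²θ)/(2v₀²). With x = 150, y = 226, v₀ = 98.6, g = 9.80:
11.34 tan²θ − 150 tanθ + (237.3) = 0.
tanθ = [150 ± √(150² − 4 × 11.34 × (237.3))] / (2 × 11.34) = (150 ± 108.3) / 22.68, giving tanθ = 1.838 or 11.39.
θ = 61.44° or 84.98°; the smaller is 61.44°.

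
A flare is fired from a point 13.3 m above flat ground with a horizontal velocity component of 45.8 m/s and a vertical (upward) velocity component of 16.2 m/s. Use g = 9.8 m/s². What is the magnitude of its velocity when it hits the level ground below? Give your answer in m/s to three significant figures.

The projectile lands when y = 13.3 + (16.20) t − ½·9.80·t² = 0. Positive root: t = (16.20 + √(16.20² + 2·9.80·13.3)) / 9.80 = (16.20 + 22.87) / 9.80 = 3.987 s.
Vertical velocity at impact: v_y = v_y0 − g t = 16.20 − 9.80 × 3.987 = −22.87 m/s.
Speed: |v| = √(vₓ² + v_y²) = √(45.80² + 22.87²) = 51.19 m/s.

51.2 m/s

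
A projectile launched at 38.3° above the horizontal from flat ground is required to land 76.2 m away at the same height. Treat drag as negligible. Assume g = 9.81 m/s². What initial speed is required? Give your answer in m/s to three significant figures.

27.7 m/s

On level ground R = v₀² sin 2θ / g ⇒ v₀ = √(gR / sin 2θ).
v₀ = √(9.81 × 76.2 / sin 76.60°) = √(747.5 / 0.9728) = √768.44 = 27.72 m/s.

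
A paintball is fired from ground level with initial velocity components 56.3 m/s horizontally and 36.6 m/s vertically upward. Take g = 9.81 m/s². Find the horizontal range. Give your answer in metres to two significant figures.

Flight time T = 2 v_y0 / g = 7.462 s.
Range: R = vₓ T = 56.30 × 7.462 = 420.1 m.

420 m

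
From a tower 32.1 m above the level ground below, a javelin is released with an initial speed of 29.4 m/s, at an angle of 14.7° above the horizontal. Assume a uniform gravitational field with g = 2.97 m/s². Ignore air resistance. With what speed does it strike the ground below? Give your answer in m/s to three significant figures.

32.5 m/s

Resolve: vₓ = 29.40 cos 14.7° = 28.44 m/s and v_y0 = 29.40 sin 14.7° = 7.460 m/s.
With up positive and y = 0 at the ground: y(t) = 32.1 + (7.460) t − 1.485 t². Setting y = 0 and taking the positive root: t = [7.460 + √(7.460² + 2·2.97·32.1)] / 2.97 = (7.460 + 15.69) / 2.97 = 7.796 s.
Vertical velocity at impact: v_y = v_y0 − g t = 7.460 − 2.97 × 7.796 = −15.69 m/s.
Speed: |v| = √(vₓ² + v_y²) = √(28.44² + 15.69²) = 32.48 m/s.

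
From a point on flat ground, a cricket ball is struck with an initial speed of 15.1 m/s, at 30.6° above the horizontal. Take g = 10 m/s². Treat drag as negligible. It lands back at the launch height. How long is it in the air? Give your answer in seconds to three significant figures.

vₓ = 15.10 cos 30.6° = 13.00 m/s; v_y0 = 15.10 sin 30.6° = 7.687 m/s.
It returns to y = 0 when t = 2 v_y0 / g = 2(7.687)/10.0 = 1.537 s.

1.54 s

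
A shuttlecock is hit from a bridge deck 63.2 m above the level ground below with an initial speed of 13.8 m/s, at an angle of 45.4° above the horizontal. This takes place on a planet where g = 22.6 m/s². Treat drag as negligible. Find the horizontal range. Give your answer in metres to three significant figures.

Horizontal component vₓ = 13.80 cos 45.4° = 9.690 m/s; vertical v_y0 = 13.80 sin 45.4° = 9.826 m/s.
Vertical motion (up positive, ground at y = 0): 11.30 t² − (9.826) t − 63.2 = 0, so t = (9.826 + √(9.826² + 2·22.6·63.2)) / 22.6 = (9.826 + 54.34) / 22.6 = 2.839 s.
Horizontal distance: R = vₓ t = 9.690 × 2.839 = 27.51 m.

27.5 m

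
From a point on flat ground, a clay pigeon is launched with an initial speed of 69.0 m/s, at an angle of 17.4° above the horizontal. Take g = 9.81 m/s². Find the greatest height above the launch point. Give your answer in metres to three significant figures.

21.7 m

Resolve: vₓ = 69.00 cos 17.4° = 65.84 m/s and v_y0 = 69.00 sin 17.4° = 20.63 m/s.
Maximum height: H = v_y0² / (2g) = 20.63² / (2 × 9.81) = 21.70 m.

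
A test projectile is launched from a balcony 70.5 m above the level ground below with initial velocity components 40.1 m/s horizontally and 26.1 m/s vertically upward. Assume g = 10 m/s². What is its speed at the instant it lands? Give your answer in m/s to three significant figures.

With up positive and y = 0 at the ground: y(t) = 70.5 + (26.10) t − 5.000 t². Setting y = 0 and taking the positive root: t = [26.10 + √(26.10² + 2·10.0·70.5)] / 10.0 = (26.10 + 45.73) / 10.0 = 7.183 s.
Vertical velocity at impact: v_y = v_y0 − g t = 26.10 − 10.0 × 7.183 = −45.73 m/s.
Speed: |v| = √(vₓ² + v_y²) = √(40.10² + 45.73²) = 60.82 m/s.

60.8 m/s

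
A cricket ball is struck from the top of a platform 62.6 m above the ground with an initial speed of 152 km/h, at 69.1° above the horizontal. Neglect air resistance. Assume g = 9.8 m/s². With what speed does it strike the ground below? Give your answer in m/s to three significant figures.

54.9 m/s

Convert: 152 km/h = 152/3.6 = 42.22 m/s.
Components: vₓ = 42.22 cos 69.1° = 15.06 m/s, v_y0 = 42.22 sin 69.1° = 39.44 m/s.
With up positive and y = 0 at the ground: y(t) = 62.6 + (39.44) t − 4.900 t². Setting y = 0 and taking the positive root: t = [39.44 + √(39.44² + 2·9.80·62.6)] / 9.80 = (39.44 + 52.75) / 9.80 = 9.408 s.
Vertical velocity at impact: v_y = v_y0 − g t = 39.44 − 9.80 × 9.408 = −52.75 m/s.
Speed: |v| = √(vₓ² + v_y²) = √(15.06² + 52.75²) = 54.86 m/s.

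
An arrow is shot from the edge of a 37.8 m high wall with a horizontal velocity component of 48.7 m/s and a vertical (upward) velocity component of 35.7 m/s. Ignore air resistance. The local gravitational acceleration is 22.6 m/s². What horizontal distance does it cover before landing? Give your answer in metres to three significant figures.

Vertical motion (up positive, ground at y = 0): 11.30 t² − (35.70) t − 37.8 = 0, so t = (35.70 + √(35.70² + 2·22.6·37.8)) / 22.6 = (35.70 + 54.62) / 22.6 = 3.996 s.
Horizontal distance: R = vₓ t = 48.70 × 3.996 = 194.6 m.

195 m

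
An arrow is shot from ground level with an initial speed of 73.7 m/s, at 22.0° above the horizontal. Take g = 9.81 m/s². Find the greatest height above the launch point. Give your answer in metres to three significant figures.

38.8 m

Horizontal component vₓ = 73.70 cos 22.0° = 68.33 m/s; vertical v_y0 = 73.70 sin 22.0° = 27.61 m/s.
At the apex v_y = 0, so H = v_y0²/(2g) = 27.61²/19.62 = 38.85 m.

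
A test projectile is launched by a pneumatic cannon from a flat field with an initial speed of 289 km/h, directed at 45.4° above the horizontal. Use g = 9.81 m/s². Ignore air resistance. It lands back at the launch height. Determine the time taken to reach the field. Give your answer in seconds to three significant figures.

11.7 s

Convert: 289 km/h = 289/3.6 = 80.28 m/s.
Resolve: vₓ = 80.28 cos 45.4° = 56.37 m/s and v_y0 = 80.28 sin 45.4° = 57.16 m/s.
It returns to y = 0 when t = 2 v_y0 / g = 2(57.16)/9.81 = 11.65 s.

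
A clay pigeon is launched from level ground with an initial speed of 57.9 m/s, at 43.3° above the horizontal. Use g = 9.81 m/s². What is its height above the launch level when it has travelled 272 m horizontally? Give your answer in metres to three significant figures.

51.9 m

Resolve: vₓ = 57.90 cos 43.3° = 42.14 m/s and v_y0 = 57.90 sin 43.3° = 39.71 m/s.
At x = 272 m, t = x/vₓ = 272/42.14 = 6.455 s.
Height: y = v_y0 t − ½ g t² = 39.71 × 6.455 − 4.905 × 6.455² = 256.3 − 204.4 = 51.94 m.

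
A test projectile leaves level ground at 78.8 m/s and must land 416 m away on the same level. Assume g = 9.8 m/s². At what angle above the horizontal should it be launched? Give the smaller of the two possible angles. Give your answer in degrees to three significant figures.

20.5°

Level-ground range R = v₀² sin(2θ)/g ⇒ sin(2θ) = gR/v₀² = 9.80 × 416 / 78.8² = 0.6565.
2θ = 41.04° or 180° − 41.04° = 139.0°, so θ = 20.52° or 69.48°.
The smaller angle is 20.52°.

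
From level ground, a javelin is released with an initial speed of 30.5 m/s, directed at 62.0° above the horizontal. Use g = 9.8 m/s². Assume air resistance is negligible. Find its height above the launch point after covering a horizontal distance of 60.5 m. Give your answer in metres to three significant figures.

26.3 m

Resolve: vₓ = 30.50 cos 62.0° = 14.32 m/s and v_y0 = 30.50 sin 62.0° = 26.93 m/s.
At x = 60.5 m, t = x/vₓ = 60.5/14.32 = 4.225 s.
Height: y = v_y0 t − ½ g t² = 26.93 × 4.225 − 4.900 × 4.225² = 113.8 − 87.48 = 26.31 m.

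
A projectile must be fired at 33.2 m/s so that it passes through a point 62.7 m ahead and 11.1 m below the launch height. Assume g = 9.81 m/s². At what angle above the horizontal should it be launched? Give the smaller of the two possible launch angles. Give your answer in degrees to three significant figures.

Trajectory: y = x tanθ − g x² (1 + tan²θ)/(2v₀²). With x = 62.7, y = −11.1, v₀ = 33.2, g = 9.81:
17.49 tan²θ − 62.7 tanθ + (6.394) = 0.
tanθ = [62.7 ± √(62.7² − 4 × 17.49 × (6.394))] / (2 × 17.49) = (62.7 ± 59.02) / 34.99, giving tanθ = 0.1051 or 3.479.
θ = 5.998° or 73.96°; the smaller is 5.998°.

6.00°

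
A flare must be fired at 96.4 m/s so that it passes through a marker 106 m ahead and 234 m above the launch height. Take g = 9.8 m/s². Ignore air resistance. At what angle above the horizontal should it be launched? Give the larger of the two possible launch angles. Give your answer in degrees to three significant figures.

Trajectory: y = x tanθ − g x² (1 + tan²θ)/(2v₀²). With x = 106, y = 234, v₀ = 96.4, g = 9.80:
5.925 tan²θ − 106 tanθ + (239.9) = 0.
tanθ = [106 ± √(106² − 4 × 5.925 × (239.9))] / (2 × 5.925) = (106 ± 74.50) / 11.85, giving tanθ = 2.658 or 15.23.
θ = 69.39° or 86.24°; the larger is 86.24°.

86.2°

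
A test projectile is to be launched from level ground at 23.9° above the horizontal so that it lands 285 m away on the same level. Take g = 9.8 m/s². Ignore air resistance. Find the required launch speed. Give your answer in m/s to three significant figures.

61.4 m/s

Level-ground range: R = v₀² sin(2θ)/g, so v₀ = √(gR / sin 2θ).
v₀ = √(9.80 × 285 / sin 47.80°) = √(2793 / 0.7408) = √3770.2 = 61.40 m/s.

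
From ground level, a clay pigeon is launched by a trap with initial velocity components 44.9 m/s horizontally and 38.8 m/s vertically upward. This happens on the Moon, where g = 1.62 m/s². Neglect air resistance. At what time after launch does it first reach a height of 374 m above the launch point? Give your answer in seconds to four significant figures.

13.37 s

Require v_y0 t − ½ g t² = 374, i.e. 0.8100 t² − 38.80 t + 374 = 0.
t = [38.80 ± √(38.80² − 2·1.62·374)] / 1.62 = (38.80 ± 17.14) / 1.62, so t = 13.37 s or t = 34.53 s.
The first (ascending) time is 13.37 s.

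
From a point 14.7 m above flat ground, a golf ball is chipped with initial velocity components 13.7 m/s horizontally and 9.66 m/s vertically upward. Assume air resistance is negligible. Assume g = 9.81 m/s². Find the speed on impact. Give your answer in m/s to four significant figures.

23.86 m/s

Vertical motion (up positive, ground at y = 0): 4.905 t² − (9.660) t − 14.7 = 0, so t = (9.660 + √(9.660² + 2·9.81·14.7)) / 9.81 = (9.660 + 19.54) / 9.81 = 2.976 s.
Vertical velocity at impact: v_y = v_y0 − g t = 9.660 − 9.81 × 2.976 = −19.54 m/s.
Speed: |v| = √(vₓ² + v_y²) = √(13.70² + 19.54²) = 23.86 m/s.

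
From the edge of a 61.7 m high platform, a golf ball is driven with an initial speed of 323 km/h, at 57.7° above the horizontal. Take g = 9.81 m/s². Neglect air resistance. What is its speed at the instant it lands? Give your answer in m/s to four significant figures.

96.23 m/s

Convert: 323 km/h = 323/3.6 = 89.72 m/s.
Components: vₓ = 89.72 cos 57.7° = 47.94 m/s, v_y0 = 89.72 sin 57.7° = 75.84 m/s.
With up positive and y = 0 at the ground: y(t) = 61.7 + (75.84) t − 4.905 t². Setting y = 0 and taking the positive root: t = [75.84 + √(75.84² + 2·9.81·61.7)] / 9.81 = (75.84 + 83.44) / 9.81 = 16.24 s.
Vertical velocity at impact: v_y = v_y0 − g t = 75.84 − 9.81 × 16.24 = −83.44 m/s.
Speed: |v| = √(vₓ² + v_y²) = √(47.94² + 83.44²) = 96.23 m/s.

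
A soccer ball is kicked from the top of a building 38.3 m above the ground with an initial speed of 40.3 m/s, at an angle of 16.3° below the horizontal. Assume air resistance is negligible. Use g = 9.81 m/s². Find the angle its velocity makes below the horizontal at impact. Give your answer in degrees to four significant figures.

Horizontal component vₓ = 40.30 cos 16.3° = 38.68 m/s; vertical v_y0 = −11.31 m/s (downward).
The projectile lands when y = 38.3 + (−11.31) t − ½·9.81·t² = 0. Positive root: t = (−11.31 + √(11.31² + 2·9.81·38.3)) / 9.81 = (−11.31 + 29.65) / 9.81 = 1.870 s.
At impact: v_y = v_y0 − g t = −29.65 m/s; vₓ = 38.68 m/s.
Angle below horizontal: arctan(|v_y|/vₓ) = arctan(29.65/38.68) = 37.48°.

37.48°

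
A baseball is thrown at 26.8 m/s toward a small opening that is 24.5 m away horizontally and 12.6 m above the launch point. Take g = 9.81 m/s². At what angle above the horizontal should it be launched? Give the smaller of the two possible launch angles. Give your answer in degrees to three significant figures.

38.1°

Trajectory: y = x tanθ − g x² (1 + tan²θ)/(2v₀²). With x = 24.5, y = 12.6, v₀ = 26.8, g = 9.81:
4.099 tan²θ − 24.5 tanθ + (16.70) = 0.
tanθ = [24.5 ± √(24.5² − 4 × 4.099 × (16.70))] / (2 × 4.099) = (24.5 ± 18.07) / 8.198, giving tanθ = 0.7846 or 5.192.
θ = 38.12° or 79.10°; the smaller is 38.12°.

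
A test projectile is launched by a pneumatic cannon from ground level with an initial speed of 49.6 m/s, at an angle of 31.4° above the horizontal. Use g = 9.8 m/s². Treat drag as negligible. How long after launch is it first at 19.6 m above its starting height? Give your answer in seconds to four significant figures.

vₓ = 49.60 cos 31.4° = 42.34 m/s; v_y0 = 49.60 sin 31.4° = 25.84 m/s.
Set y = v_y0 t − ½ g t² = 19.6: 4.900 t² − 25.84 t + 19.6 = 0.
t = [25.84 ± √(25.84² − 2·9.80·19.6)] / 9.80 = (25.84 ± 16.84) / 9.80, so t = 0.9184 s or t = 4.356 s.
The first (ascending) time is 0.9184 s.

0.9184 s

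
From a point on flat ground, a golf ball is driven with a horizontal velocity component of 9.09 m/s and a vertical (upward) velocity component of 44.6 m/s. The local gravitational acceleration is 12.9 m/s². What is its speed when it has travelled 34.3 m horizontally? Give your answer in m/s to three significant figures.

9.96 m/s

At x = 34.3 m, t = x/vₓ = 34.3/9.090 = 3.773 s.
Vertical velocity there: v_y = v_y0 − g t = 44.60 − 12.9 × 3.773 = −4.077 m/s.
Speed: √(vₓ² + v_y²) = √(9.090² + 4.077²) = 9.962 m/s.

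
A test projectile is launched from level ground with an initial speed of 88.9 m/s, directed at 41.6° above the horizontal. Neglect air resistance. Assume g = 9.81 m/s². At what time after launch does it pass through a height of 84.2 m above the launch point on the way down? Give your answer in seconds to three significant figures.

10.4 s

Components: vₓ = 88.90 cos 41.6° = 66.48 m/s, v_y0 = 88.90 sin 41.6° = 59.02 m/s.
Height y(t) = 59.02 t − 4.905 t² = 84.2 gives 4.905 t² − 59.02 t + 84.2 = 0.
t = [59.02 ± √(59.02² − 2·9.81·84.2)] / 9.81 = (59.02 ± 42.80) / 9.81, so t = 1.654 s or t = 10.38 s.
The descending-branch root is 10.38 s.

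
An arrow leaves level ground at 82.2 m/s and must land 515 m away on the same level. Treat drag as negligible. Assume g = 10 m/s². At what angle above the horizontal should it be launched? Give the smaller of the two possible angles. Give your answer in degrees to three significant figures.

24.8°

R = v₀² sin 2θ / g gives sin 2θ = gR/v₀² = 10.0·515/82.2² = 0.7622.
2θ = 49.66° or 180° − 49.66° = 130.3°, so θ = 24.83° or 65.17°.
The smaller angle is 24.83°.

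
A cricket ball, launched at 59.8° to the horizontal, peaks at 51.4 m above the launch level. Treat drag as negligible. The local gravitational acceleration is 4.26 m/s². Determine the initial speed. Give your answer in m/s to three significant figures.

At the peak v_y = 0, so v_y0 = √(2gH) = √(2 × 4.26 × 51.4) = 20.93 m/s.
v_y0 = v₀ sin θ ⇒ v₀ = 20.93 / sin 59.8° = 24.21 m/s.

24.2 m/s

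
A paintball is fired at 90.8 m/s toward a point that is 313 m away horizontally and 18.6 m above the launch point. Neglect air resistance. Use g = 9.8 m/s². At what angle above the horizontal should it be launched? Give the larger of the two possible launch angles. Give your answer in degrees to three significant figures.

Trajectory: y = x tanθ − g x² (1 + tan²θ)/(2v₀²). With x = 313, y = 18.6, v₀ = 90.8, g = 9.80:
58.23 tan²θ − 313 tanθ + (76.83) = 0.
tanθ = [313 ± √(313² − 4 × 58.23 × (76.83))] / (2 × 58.23) = (313 ± 283.0) / 116.5, giving tanθ = 0.2578 or 5.118.
θ = 14.46° or 78.94°; the larger is 78.94°.

78.9°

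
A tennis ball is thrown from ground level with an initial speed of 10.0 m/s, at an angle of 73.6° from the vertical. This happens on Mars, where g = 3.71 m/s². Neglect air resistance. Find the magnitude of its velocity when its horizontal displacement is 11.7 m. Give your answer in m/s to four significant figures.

9.743 m/s

vₓ = 10.00 sin 73.6° = 9.593 m/s; v_y0 = 10.00 cos 73.6° = 2.823 m/s.
Time to reach x = 11.7 m: t = x/vₓ = 11.7/9.593 = 1.220 s.
Vertical velocity there: v_y = v_y0 − g t = 2.823 − 3.71 × 1.220 = −1.701 m/s.
Speed: √(vₓ² + v_y²) = √(9.593² + 1.701²) = 9.743 m/s.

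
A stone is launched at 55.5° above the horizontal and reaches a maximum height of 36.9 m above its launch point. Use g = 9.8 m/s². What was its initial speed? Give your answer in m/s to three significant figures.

At the peak v_y = 0, so v_y0 = √(2gH) = √(2 × 9.80 × 36.9) = 26.89 m/s.
v_y0 = v₀ sin θ ⇒ v₀ = 26.89 / sin 55.5° = 32.63 m/s.

32.6 m/s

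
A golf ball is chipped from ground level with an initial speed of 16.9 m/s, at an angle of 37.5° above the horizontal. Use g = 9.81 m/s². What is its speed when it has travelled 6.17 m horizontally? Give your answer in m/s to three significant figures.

Components: vₓ = 16.90 cos 37.5° = 13.41 m/s, v_y0 = 16.90 sin 37.5° = 10.29 m/s.
x = vₓ t ⇒ t = 6.17/13.41 = 0.4602 s.
Vertical velocity there: v_y = v_y0 − g t = 10.29 − 9.81 × 0.4602 = 5.774 m/s.
Speed: √(vₓ² + v_y²) = √(13.41² + 5.774²) = 14.60 m/s.

14.6 m/s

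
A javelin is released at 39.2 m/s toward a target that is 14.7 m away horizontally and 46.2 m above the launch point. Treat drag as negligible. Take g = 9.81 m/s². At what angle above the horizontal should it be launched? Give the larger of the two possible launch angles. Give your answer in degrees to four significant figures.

86.71°

Trajectory: y = x tanθ − g x² (1 + tan²θ)/(2v₀²). With x = 14.7, y = 46.2, v₀ = 39.2, g = 9.81:
0.6898 tan²θ − 14.7 tanθ + (46.89) = 0.
tanθ = [14.7 ± √(14.7² − 4 × 0.6898 × (46.89))] / (2 × 0.6898) = (14.7 ± 9.312) / 1.380, giving tanθ = 3.905 or 17.41.
θ = 75.64° or 86.71°; the larger is 86.71°.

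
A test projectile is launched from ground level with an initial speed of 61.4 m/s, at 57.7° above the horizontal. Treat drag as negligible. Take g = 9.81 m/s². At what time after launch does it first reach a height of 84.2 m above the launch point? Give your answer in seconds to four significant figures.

Resolve: vₓ = 61.40 cos 57.7° = 32.81 m/s and v_y0 = 61.40 sin 57.7° = 51.90 m/s.
Require v_y0 t − ½ g t² = 84.2, i.e. 4.905 t² − 51.90 t + 84.2 = 0.
t = [51.90 ± √(51.90² − 2·9.81·84.2)] / 9.81 = (51.90 ± 32.27) / 9.81, so t = 2.001 s or t = 8.580 s.
The first (ascending) time is 2.001 s.

2.001 s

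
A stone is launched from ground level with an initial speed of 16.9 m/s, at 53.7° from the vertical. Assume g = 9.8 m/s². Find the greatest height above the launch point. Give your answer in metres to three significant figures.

Resolve: vₓ = 16.90 sin 53.7° = 13.62 m/s and v_y0 = 16.90 cos 53.7° = 10.01 m/s.
Peak height H = v_y0² / (2g) = 100.10 / 19.60 = 5.107 m.

5.11 m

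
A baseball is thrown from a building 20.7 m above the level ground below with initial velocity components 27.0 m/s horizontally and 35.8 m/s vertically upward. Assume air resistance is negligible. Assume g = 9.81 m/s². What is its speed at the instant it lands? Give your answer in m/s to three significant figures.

With up positive and y = 0 at the ground: y(t) = 20.7 + (35.80) t − 4.905 t². Setting y = 0 and taking the positive root: t = [35.80 + √(35.80² + 2·9.81·20.7)] / 9.81 = (35.80 + 41.08) / 9.81 = 7.837 s.
Vertical velocity at impact: v_y = v_y0 − g t = 35.80 − 9.81 × 7.837 = −41.08 m/s.
Speed: |v| = √(vₓ² + v_y²) = √(27.00² + 41.08²) = 49.16 m/s.

49.2 m/s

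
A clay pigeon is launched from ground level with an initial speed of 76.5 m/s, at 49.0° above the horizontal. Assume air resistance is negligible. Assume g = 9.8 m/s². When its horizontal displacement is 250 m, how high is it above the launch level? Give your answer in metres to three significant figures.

166 m

Components: vₓ = 76.50 cos 49.0° = 50.19 m/s, v_y0 = 76.50 sin 49.0° = 57.74 m/s.
At x = 250 m, t = x/vₓ = 250/50.19 = 4.981 s.
Height: y = v_y0 t − ½ g t² = 57.74 × 4.981 − 4.900 × 4.981² = 287.6 − 121.6 = 166.0 m.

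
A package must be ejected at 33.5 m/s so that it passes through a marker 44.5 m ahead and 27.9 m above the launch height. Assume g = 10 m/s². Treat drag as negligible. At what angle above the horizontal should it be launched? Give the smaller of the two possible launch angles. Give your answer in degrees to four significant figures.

46.11°

Trajectory: y = x tanθ − g x² (1 + tan²θ)/(2v₀²). With x = 44.5, y = 27.9, v₀ = 33.5, g = 10.0:
8.823 tan²θ − 44.5 tanθ + (36.72) = 0.
tanθ = [44.5 ± √(44.5² − 4 × 8.823 × (36.72))] / (2 × 8.823) = (44.5 ± 26.16) / 17.65, giving tanθ = 1.039 or 4.004.
θ = 46.11° or 75.98°; the smaller is 46.11°.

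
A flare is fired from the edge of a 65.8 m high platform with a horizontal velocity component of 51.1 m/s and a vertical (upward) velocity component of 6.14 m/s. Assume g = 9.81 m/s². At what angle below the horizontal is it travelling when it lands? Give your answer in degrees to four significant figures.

Vertical motion (up positive, ground at y = 0): 4.905 t² − (6.140) t − 65.8 = 0, so t = (6.140 + √(6.140² + 2·9.81·65.8)) / 9.81 = (6.140 + 36.45) / 9.81 = 4.342 s.
At impact: v_y = v_y0 − g t = −36.45 m/s; vₓ = 51.10 m/s.
Angle below horizontal: arctan(|v_y|/vₓ) = arctan(36.45/51.10) = 35.50°.

35.50°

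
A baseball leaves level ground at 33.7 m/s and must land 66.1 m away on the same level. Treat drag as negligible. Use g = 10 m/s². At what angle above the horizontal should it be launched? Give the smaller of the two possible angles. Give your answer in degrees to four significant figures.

17.80°

From R = (v₀²/g) sin 2θ: sin 2θ = 10.0 × 66.1 / 1135.7 = 0.5820.
2θ = 35.59° or 180° − 35.59° = 144.4°, so θ = 17.80° or 72.20°.
The smaller angle is 17.80°.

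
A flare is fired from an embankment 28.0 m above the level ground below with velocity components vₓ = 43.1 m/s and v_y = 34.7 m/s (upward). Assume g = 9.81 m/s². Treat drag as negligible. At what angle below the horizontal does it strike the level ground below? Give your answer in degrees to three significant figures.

44.2°

Vertical motion (up positive, ground at y = 0): 4.905 t² − (34.70) t − 28.0 = 0, so t = (34.70 + √(34.70² + 2·9.81·28.0)) / 9.81 = (34.70 + 41.87) / 9.81 = 7.806 s.
At impact: v_y = v_y0 − g t = −41.87 m/s; vₓ = 43.10 m/s.
Angle below horizontal: arctan(|v_y|/vₓ) = arctan(41.87/43.10) = 44.17°.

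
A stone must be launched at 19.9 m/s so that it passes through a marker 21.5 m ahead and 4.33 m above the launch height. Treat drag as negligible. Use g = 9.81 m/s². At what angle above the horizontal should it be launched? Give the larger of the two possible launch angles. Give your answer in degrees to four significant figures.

Trajectory: y = x tanθ − g x² (1 + tan²θ)/(2v₀²). With x = 21.5, y = 4.33, v₀ = 19.9, g = 9.81:
5.725 tan²θ − 21.5 tanθ + (10.06) = 0.
tanθ = [21.5 ± √(21.5² − 4 × 5.725 × (10.06))] / (2 × 5.725) = (21.5 ± 15.23) / 11.45, giving tanθ = 0.5475 or 3.208.
θ = 28.70° or 72.68°; the larger is 72.68°.

72.68°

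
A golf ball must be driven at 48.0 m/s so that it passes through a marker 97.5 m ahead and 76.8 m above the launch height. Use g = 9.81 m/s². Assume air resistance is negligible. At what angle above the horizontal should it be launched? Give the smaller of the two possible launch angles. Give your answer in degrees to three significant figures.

Trajectory: y = x tanθ − g x² (1 + tan²θ)/(2v₀²). With x = 97.5, y = 76.8, v₀ = 48.0, g = 9.81:
20.24 tan²θ − 97.5 tanθ + (97.04) = 0.
tanθ = [97.5 ± √(97.5² − 4 × 20.24 × (97.04))] / (2 × 20.24) = (97.5 ± 40.63) / 40.48, giving tanθ = 1.405 or 3.413.
θ = 54.56° or 73.67°; the smaller is 54.56°.

54.6°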